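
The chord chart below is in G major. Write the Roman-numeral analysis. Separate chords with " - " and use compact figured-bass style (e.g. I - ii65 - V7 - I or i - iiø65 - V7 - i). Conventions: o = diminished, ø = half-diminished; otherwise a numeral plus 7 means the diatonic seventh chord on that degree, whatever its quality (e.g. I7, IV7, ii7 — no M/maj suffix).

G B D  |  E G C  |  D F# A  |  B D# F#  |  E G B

G-B-D has root G, degree 1 in G major, so I.
E-G-C has root C, degree 4 in G major, so IV6.
D-F#-A has root D, degree 5 in G major, so V.
B-D#-F# is the secondary dominant of vi (major triad on B): V/vi.
E-G-B: root E is the submediant; minor triad there is vi.

I - IV6 - V - V/vi - vi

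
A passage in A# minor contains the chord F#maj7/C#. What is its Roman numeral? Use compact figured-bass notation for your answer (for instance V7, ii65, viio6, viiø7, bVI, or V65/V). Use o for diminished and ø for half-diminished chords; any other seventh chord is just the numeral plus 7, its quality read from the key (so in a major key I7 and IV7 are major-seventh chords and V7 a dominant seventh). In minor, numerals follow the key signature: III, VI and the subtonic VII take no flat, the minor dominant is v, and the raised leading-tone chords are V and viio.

The pitches F#-A#-C#-E# form a major seventh chord rooted on F#.
F# is scale degree 6 in A# minor, and a major seventh chord on that degree is written VI7.
With C# in the bass the chord is in second inversion, so the figured bass is 43.

VI43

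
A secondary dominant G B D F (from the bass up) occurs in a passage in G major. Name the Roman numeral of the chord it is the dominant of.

IV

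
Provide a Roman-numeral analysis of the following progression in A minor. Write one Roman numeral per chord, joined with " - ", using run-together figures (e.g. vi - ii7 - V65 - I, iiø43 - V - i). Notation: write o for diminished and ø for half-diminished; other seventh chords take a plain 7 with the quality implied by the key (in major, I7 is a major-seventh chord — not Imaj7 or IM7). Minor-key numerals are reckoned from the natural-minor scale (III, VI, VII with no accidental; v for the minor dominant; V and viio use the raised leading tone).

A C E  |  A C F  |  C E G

A-C-E: minor triad on A = scale degree 1 → i.
A-C-F has root F, degree 6 in A minor, so VI6.
C-E-G has root C, degree 3 in A minor, so III.

i - VI6 - III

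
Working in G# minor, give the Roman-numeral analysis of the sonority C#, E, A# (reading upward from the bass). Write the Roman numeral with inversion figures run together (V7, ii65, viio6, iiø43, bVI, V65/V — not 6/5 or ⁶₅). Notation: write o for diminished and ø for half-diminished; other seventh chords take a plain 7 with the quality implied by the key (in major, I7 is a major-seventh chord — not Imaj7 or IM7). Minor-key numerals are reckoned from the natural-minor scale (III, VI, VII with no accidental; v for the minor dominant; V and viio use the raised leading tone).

iio6

Stacked in thirds the chord is A#-C#-E: a diminished triad on A#.
In G# minor, A# is the supertonic; the diatonic diminished triad there is iio.
With C# in the bass the chord is in first inversion, so the figured bass is 6.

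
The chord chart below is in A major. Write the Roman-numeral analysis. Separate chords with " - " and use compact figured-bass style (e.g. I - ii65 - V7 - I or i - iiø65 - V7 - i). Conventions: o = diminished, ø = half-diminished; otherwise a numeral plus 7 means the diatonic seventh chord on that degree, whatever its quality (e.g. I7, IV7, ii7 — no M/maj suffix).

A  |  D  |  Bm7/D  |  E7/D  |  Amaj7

A has root A, degree 1 in A major, so I.
D: major triad on D = scale degree 4 → IV.
Bm7/D: minor seventh chord on B = scale degree 2 → ii65.
E7/D has root E, degree 5 in A major, so V42.
Amaj7: major seventh chord on A = scale degree 1 → I7.

I - IV - ii65 - V42 - I7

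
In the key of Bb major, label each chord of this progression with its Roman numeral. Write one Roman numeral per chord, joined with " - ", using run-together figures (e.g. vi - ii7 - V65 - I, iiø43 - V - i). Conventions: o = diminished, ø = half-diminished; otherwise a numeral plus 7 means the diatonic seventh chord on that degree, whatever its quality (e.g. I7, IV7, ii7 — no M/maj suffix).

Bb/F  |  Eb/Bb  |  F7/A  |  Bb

I64 - IV64 - V65 - I

Bb/F: major triad on Bb = scale degree 1 → I64.
Eb/Bb: major triad on Eb = scale degree 4 → IV64.
F7/A: dominant seventh chord on F = scale degree 5 → V65.
Bb: root Bb is the tonic; major triad there is I.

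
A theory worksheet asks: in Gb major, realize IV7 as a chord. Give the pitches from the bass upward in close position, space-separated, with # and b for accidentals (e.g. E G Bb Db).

In Gb major, the subdominant is Cb, and the diatonic chord built there is a major seventh chord.
That chord is spelled Cb-Eb-Gb-Bb.

Cb Eb Gb Bb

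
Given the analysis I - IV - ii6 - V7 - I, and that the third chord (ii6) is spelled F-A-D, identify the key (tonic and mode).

C major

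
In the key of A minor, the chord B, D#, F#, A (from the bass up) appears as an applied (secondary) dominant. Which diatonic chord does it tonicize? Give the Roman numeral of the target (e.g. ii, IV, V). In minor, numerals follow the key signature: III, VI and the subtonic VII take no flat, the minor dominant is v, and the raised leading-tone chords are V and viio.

V

The chord is a dominant seventh chord on B.
A dominant resolves down a perfect fifth: B → E. In A minor, E is scale degree 5, i.e. V.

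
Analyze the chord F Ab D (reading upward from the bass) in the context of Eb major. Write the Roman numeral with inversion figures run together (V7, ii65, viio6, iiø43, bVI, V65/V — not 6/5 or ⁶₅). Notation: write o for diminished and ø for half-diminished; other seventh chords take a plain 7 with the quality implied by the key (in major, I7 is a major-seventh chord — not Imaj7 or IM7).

viio6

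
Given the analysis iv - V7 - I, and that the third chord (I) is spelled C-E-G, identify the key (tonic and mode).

The chord C is a major triad rooted on C; its label is I.
If C is scale degree 1 and the mode makes that degree carry a major triad, the tonic is C and the mode is major.

C major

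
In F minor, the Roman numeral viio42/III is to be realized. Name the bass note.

The applied chord viio42/III is rooted on G: G-Bb-Db-Fb.
The figure 42 means third inversion — the seventh is in the bass.

Fb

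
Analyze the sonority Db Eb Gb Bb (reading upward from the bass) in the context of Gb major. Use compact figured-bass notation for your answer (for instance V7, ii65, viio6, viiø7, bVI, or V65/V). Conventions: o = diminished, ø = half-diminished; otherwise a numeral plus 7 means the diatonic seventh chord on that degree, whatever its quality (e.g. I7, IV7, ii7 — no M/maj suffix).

Stacked in thirds the chord is Eb-Gb-Bb-Db: a minor seventh chord on Eb.
In Gb major, Eb is the submediant; the diatonic minor seventh chord there is vi7.
With Db in the bass the chord is in third inversion, so the figured bass is 42.

vi42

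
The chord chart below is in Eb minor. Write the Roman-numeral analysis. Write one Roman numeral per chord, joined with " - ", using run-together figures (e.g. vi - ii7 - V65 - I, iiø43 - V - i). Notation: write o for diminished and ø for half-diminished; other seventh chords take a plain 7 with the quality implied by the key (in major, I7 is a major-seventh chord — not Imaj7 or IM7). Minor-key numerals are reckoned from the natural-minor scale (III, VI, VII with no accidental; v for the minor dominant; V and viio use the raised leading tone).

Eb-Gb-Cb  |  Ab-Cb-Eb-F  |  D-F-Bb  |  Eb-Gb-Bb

VI6 - iiø65 - V6 - i

Eb-Gb-Cb: major triad on Cb = scale degree 6 → VI6.
Ab-Cb-Eb-F: root F is the supertonic; half-diminished seventh chord there is iiø65.
D-F-Bb: root Bb is the dominant; major triad there is V6.
Eb-Gb-Bb has root Eb, degree 1 in Eb minor, so i.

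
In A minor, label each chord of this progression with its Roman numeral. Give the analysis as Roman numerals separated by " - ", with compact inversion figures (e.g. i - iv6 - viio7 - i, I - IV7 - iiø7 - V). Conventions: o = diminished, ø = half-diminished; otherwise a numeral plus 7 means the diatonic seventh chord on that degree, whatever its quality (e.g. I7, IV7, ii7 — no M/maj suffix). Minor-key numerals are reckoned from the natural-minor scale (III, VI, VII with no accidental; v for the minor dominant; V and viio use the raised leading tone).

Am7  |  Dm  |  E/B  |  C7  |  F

i7 - iv - V64 - V7/VI - VI

Am7: minor seventh chord on A = scale degree 1 → i7.
Dm: root D is the subdominant; minor triad there is iv.
E/B: root E is the dominant; major triad there is V64.
C7: chromatic; C is V of VI, so V7/VI.
F: root F is the submediant; major triad there is VI.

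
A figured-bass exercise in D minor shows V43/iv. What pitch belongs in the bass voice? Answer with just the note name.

A

The applied chord V43/iv is rooted on D: D-F#-A-C.
The figure 43 means second inversion — the fifth is in the bass.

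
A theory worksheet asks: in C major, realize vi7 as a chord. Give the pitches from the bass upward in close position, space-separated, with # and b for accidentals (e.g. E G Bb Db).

A C E G

In C major, the sixth degree is A, and the diatonic chord built there is a minor seventh chord.
That chord is spelled A-C-E-G.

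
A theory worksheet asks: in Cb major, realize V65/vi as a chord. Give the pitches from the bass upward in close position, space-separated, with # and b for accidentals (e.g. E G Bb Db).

G Bb Db Eb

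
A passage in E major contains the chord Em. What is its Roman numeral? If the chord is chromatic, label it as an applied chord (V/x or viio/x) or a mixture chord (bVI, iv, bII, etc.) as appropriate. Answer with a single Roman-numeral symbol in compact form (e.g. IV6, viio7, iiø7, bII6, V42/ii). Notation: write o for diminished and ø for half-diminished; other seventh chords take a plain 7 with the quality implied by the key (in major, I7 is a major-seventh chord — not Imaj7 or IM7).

Stacked in thirds the chord is E-G-B: a minor triad on E.
E is the first degree of E major. This is the minor tonic, borrowed from the parallel minor.

i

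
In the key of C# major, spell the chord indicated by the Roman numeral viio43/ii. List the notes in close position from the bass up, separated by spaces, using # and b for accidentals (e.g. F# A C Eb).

G# B C## E#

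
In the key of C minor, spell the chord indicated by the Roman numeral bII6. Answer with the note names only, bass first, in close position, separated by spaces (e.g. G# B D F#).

F Ab Db

Scale degree 2 in C minor is D; lowering it a half step gives Db. bII6 is the Neapolitan sixth — a major triad on the lowered second degree, here in its customary first inversion.
So the chord is Db-F-Ab, a major triad.
The figured bass 6 indicates first inversion, placing the third (F) in the bass: F-Ab-Db.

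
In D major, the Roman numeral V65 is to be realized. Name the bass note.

V in D major has root A; the chord is A-C#-E-G.
The figure 65 means first inversion — the third is in the bass.

C#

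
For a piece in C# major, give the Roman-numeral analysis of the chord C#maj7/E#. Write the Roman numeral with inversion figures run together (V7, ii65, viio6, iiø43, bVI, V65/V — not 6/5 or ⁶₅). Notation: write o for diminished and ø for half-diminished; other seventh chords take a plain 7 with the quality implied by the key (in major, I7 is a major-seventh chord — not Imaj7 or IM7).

I65

The pitches C#-E#-G#-B# form a major seventh chord rooted on C#.
In C# major, C# is the tonic; the diatonic major seventh chord there is I7.
With E# in the bass the chord is in first inversion, so the figured bass is 65.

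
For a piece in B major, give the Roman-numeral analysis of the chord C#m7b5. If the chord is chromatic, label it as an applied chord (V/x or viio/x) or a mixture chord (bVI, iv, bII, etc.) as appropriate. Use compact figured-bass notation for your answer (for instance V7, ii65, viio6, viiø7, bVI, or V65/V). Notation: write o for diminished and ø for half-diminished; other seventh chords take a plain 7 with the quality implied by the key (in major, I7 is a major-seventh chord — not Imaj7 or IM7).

iiø7

The pitches C#-E-G-B form a half-diminished seventh chord rooted on C#.
C# is the second degree of B major. This is the half-diminished supertonic seventh, borrowed from the parallel minor.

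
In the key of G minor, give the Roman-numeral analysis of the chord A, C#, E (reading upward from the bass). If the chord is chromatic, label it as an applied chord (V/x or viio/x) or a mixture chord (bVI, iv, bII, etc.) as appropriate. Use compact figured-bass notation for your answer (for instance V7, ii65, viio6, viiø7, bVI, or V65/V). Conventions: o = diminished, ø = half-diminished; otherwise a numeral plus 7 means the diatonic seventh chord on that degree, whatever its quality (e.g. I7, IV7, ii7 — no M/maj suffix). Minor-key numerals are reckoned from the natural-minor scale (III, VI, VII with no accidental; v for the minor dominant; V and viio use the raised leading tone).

Stacked in thirds the chord is A-C#-E: a major triad on A.
A is not a diatonic chord root with this quality in G minor, but it lies a perfect fifth above D (V), so the chord functions as an applied dominant of V.

V/V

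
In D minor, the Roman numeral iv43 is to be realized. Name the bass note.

iv in D minor has root G; the chord is G-Bb-D-F.
The figure 43 means second inversion — the fifth is in the bass.

D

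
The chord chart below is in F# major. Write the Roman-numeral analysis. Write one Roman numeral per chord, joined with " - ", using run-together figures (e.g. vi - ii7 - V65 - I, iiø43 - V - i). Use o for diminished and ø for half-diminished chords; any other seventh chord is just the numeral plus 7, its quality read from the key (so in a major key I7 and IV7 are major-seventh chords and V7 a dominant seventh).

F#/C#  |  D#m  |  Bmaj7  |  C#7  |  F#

I64 - vi - IV7 - V7 - I

F#/C# has root F#, degree 1 in F# major, so I64.
D#m: root D# is the submediant; minor triad there is vi.
Bmaj7 has root B, degree 4 in F# major, so IV7.
C#7: dominant seventh chord on C# = scale degree 5 → V7.
F# has root F#, degree 1 in F# major, so I.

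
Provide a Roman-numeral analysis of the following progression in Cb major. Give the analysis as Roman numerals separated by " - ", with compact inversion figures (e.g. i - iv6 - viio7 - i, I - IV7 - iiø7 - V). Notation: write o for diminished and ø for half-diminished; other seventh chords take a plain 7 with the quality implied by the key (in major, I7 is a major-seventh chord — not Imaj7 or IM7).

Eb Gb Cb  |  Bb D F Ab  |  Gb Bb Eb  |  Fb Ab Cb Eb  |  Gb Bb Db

I6 - V7/iii - iii6 - IV7 - V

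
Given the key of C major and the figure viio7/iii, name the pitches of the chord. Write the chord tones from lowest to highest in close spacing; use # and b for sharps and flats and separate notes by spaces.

D# F# A C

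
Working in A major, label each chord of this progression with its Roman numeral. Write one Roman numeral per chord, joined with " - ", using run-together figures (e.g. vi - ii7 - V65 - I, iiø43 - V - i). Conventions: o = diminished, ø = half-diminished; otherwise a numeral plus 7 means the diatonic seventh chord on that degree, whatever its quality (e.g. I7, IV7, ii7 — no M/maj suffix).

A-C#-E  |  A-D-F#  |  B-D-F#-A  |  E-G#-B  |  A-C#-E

A-C#-E: major triad on A = scale degree 1 → I.
A-D-F#: root D is the subdominant; major triad there is IV64.
B-D-F#-A: minor seventh chord on B = scale degree 2 → ii7.
E-G#-B: root E is the dominant; major triad there is V.
A-C#-E: major triad on A = scale degree 1 → I.

I - IV64 - ii7 - V - I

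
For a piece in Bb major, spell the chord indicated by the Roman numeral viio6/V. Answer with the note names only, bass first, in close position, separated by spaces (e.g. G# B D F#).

The slash marks an applied leading-tone chord: viio of V. In Bb major, V is F, so the leading tone to it is E, a half step below.
Building a diminished triad on E gives E-G-Bb.
The figured bass 6 indicates first inversion, placing the third (G) in the bass: G-Bb-E.

G Bb E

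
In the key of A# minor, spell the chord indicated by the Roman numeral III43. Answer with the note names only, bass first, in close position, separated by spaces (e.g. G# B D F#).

In A# minor, scale degree 3 is C#, and the diatonic chord built there is a major seventh chord.
That chord is spelled C#-E#-G#-B#.
With the 43 figure the chord is in second inversion; from the bass G# upward in close position it reads G#-B#-C#-E#.

G# B# C# E#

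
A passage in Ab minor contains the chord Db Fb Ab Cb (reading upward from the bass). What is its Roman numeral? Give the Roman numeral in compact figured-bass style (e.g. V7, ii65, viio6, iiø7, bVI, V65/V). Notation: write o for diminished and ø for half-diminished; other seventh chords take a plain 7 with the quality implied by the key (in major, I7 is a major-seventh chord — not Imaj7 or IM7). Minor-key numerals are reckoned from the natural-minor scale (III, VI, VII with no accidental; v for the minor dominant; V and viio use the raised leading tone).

iv7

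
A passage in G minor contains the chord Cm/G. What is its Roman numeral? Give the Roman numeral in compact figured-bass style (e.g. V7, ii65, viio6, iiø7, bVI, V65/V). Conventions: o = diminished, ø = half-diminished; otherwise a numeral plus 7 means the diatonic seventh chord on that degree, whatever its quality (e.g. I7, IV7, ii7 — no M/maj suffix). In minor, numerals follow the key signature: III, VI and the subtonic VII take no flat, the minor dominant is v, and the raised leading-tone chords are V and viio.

Stacked in thirds the chord is C-Eb-G: a minor triad on C.
In G minor, C is the subdominant; the diatonic minor triad there is iv.
With G in the bass the chord is in second inversion, so the figured bass is 64.

iv64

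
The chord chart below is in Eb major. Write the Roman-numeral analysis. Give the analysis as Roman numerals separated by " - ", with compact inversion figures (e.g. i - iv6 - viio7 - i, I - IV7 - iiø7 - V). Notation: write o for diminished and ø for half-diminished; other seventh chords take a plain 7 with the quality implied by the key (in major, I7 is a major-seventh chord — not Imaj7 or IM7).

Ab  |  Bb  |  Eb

IV - V - I

Ab: major triad on Ab = scale degree 4 → IV.
Bb: root Bb is the dominant; major triad there is V.
Eb: major triad on Eb = scale degree 1 → I.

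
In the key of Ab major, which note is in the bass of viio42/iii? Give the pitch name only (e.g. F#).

Ab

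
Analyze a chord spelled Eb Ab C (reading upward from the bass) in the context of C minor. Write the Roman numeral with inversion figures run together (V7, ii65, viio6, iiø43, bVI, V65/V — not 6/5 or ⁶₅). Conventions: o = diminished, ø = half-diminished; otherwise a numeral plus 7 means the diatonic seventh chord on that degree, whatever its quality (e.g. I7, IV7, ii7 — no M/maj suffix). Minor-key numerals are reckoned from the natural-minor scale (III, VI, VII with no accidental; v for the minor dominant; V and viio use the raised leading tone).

VI64

Stacked in thirds the chord is Ab-C-Eb: a major triad on Ab.
Ab is scale degree 6 in C minor, and a major triad on that degree is written VI.
With Eb in the bass the chord is in second inversion, so the figured bass is 64.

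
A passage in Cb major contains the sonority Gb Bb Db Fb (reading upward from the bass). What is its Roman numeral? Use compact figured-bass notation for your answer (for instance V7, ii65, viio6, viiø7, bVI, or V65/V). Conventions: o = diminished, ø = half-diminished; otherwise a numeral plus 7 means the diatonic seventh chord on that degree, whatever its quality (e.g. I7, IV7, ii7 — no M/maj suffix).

V7

The pitches Gb-Bb-Db-Fb form a dominant seventh chord rooted on Gb.
Gb is scale degree 5 in Cb major, and a dominant seventh chord on that degree is written V7.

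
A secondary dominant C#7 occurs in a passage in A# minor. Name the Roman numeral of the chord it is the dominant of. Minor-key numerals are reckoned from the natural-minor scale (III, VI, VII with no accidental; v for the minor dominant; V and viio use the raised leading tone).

VI

The chord is a dominant seventh chord on C#.
A dominant resolves down a perfect fifth: C# → F#. In A# minor, F# is scale degree 6, i.e. VI.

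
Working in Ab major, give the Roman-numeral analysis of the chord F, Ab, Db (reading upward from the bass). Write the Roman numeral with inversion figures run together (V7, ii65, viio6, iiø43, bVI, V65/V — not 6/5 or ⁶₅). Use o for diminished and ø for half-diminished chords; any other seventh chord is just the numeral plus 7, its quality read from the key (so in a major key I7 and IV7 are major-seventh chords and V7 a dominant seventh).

Stacked in thirds the chord is Db-F-Ab: a major triad on Db.
In Ab major, Db is the subdominant; the diatonic major triad there is IV.
With F in the bass the chord is in first inversion, so the figured bass is 6.

IV6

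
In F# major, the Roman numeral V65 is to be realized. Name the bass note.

E#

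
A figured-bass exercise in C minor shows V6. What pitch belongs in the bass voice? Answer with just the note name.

B

V in C minor has root G; the chord is G-B-D.
The figure 6 means first inversion — the third is in the bass.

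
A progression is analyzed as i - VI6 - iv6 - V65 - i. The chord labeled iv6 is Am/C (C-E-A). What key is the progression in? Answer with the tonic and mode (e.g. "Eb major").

E minor

iv6 is given as C-E-A — a minor triad with root A.
Counting down 3 scale steps from A places the tonic on E; a minor triad on degree 4 is diatonic only in minor.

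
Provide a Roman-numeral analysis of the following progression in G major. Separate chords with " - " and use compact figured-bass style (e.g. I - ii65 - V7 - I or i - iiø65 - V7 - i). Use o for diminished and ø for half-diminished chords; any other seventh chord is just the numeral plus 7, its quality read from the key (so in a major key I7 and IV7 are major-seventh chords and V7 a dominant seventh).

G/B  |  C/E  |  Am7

I6 - IV6 - ii7

G/B: root G is the tonic; major triad there is I6.
C/E: root C is the subdominant; major triad there is IV6.
Am7: root A is the supertonic; minor seventh chord there is ii7.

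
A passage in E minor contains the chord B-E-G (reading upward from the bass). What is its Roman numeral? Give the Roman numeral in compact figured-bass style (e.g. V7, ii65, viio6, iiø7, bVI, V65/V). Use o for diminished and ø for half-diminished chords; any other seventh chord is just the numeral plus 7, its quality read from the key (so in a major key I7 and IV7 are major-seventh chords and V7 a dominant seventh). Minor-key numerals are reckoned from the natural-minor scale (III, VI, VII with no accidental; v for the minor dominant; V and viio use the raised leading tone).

i64

Stacked in thirds the chord is E-G-B: a minor triad on E.
In E minor, E is the tonic; the diatonic minor triad there is i.
With B in the bass the chord is in second inversion, so the figured bass is 64.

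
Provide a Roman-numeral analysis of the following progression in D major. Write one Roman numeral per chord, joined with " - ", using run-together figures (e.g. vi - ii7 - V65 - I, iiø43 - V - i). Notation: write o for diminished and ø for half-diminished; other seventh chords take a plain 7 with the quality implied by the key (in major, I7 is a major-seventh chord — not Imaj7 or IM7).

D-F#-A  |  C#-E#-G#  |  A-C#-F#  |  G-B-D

I - V/iii - iii6 - IV

D-F#-A has root D, degree 1 in D major, so I.
C#-E#-G#: a major triad on C#, the applied dominant of iii → V/iii.
A-C#-F# has root F#, degree 3 in D major, so iii6.
G-B-D: root G is the subdominant; major triad there is IV.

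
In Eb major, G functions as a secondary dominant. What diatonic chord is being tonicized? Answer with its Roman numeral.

vi

The chord is a major triad on G.
A dominant resolves down a perfect fifth: G → C. In Eb major, C is scale degree 6, i.e. vi.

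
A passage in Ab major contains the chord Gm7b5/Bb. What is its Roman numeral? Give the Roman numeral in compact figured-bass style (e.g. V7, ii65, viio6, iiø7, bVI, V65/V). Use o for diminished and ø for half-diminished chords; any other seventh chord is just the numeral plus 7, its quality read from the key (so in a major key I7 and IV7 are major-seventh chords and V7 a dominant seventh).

viiø65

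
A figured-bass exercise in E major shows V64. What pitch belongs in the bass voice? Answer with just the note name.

V in E major has root B; the chord is B-D#-F#.
The figure 64 means second inversion — the fifth is in the bass.

F#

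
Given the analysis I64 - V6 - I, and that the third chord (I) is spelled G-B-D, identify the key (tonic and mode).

G major

The anchor chord is a major triad on G, labeled I.
If G is scale degree 1 and the mode makes that degree carry a major triad, the tonic is G and the mode is major.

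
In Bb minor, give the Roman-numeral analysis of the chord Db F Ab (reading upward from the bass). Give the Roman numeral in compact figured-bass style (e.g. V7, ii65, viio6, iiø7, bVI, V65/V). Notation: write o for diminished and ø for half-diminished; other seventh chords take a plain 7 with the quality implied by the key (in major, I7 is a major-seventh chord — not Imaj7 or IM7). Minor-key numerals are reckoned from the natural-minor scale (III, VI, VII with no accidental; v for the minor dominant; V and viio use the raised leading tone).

Stacked in thirds the chord is Db-F-Ab: a major triad on Db.
Db is scale degree 3 in Bb minor, and a major triad on that degree is written III.

III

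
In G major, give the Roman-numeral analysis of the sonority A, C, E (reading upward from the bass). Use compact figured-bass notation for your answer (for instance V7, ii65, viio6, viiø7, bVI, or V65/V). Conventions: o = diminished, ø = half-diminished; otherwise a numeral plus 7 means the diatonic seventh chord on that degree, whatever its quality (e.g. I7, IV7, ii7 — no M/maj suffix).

Stacked in thirds the chord is A-C-E: a minor triad on A.
In G major, A is the supertonic; the diatonic minor triad there is ii.

ii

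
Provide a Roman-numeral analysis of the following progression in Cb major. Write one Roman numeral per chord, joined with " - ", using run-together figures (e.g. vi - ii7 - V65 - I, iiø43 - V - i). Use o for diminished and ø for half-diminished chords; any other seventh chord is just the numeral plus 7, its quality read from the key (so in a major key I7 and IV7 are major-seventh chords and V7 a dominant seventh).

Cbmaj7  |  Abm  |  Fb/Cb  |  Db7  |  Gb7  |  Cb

I7 - vi - IV64 - V7/V - V7 - I

Cbmaj7: root Cb is the tonic; major seventh chord there is I7.
Abm: root Ab is the submediant; minor triad there is vi.
Fb/Cb: root Fb is the subdominant; major triad there is IV64.
Db7: a dominant seventh chord on Db, the applied dominant of V → V7/V.
Gb7: dominant seventh chord on Gb = scale degree 5 → V7.
Cb has root Cb, degree 1 in Cb major, so I.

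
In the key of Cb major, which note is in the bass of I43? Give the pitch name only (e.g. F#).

I in Cb major has root Cb; the chord is Cb-Eb-Gb-Bb.
The figure 43 means second inversion — the fifth is in the bass.

Gb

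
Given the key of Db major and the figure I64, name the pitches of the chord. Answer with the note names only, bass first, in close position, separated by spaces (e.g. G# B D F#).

The numeral's case and figure indicate a major triad. In Db major its root, the first degree, is Db.
That chord is spelled Db-F-Ab.
The figured bass 64 indicates second inversion, placing the fifth (Ab) in the bass: Ab-Db-F.

Ab Db F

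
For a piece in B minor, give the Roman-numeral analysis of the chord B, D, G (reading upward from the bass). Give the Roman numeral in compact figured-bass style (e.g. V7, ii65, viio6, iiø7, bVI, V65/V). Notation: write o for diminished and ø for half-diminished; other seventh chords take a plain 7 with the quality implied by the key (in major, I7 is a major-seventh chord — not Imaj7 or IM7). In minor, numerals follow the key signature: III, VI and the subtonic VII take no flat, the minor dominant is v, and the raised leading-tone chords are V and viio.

The pitches G-B-D form a major triad rooted on G.
In B minor, G is the submediant; the diatonic major triad there is VI.
With B in the bass the chord is in first inversion, so the figured bass is 6.

VI6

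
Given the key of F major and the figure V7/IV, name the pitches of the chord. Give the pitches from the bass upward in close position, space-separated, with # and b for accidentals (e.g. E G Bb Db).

F A C Eb

The slash means an applied dominant: we want the dominant of IV. In F major, IV is Bb major, and its dominant is built on F.
Building a dominant seventh chord on F gives F-A-C-Eb.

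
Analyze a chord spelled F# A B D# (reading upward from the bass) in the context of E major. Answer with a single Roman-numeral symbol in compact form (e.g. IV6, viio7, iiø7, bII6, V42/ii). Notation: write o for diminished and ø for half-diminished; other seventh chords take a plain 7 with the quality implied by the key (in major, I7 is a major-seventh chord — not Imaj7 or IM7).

V43

Stacked in thirds the chord is B-D#-F#-A: a dominant seventh chord on B.
In E major, B is the dominant; the diatonic dominant seventh chord there is V7.
With F# in the bass the chord is in second inversion, so the figured bass is 43.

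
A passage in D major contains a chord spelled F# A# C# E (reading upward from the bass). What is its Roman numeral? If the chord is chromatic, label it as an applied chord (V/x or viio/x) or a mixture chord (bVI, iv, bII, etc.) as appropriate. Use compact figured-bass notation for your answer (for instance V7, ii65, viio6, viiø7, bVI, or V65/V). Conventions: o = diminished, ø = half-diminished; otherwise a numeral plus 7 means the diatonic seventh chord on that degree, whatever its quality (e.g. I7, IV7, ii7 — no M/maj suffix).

V7/vi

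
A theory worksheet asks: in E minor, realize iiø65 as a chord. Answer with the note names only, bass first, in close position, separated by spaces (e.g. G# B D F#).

In E minor, the supertonic is F#, and the diatonic chord built there is a half-diminished seventh chord.
That chord is spelled F#-A-C-E.
The figured bass 65 indicates first inversion, placing the third (A) in the bass: A-C-E-F#.

A C E F#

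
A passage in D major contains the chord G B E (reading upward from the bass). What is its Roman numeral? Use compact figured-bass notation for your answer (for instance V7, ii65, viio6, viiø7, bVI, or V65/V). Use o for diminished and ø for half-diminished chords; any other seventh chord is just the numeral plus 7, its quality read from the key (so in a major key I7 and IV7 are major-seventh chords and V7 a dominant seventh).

ii6

Stacked in thirds the chord is E-G-B: a minor triad on E.
E is scale degree 2 in D major, and a minor triad on that degree is written ii.
With G in the bass the chord is in first inversion, so the figured bass is 6.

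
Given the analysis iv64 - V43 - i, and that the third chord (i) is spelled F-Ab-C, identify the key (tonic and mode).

The anchor chord is a minor triad on F, labeled i.
If F is scale degree 1 and the mode makes that degree carry a minor triad, the tonic is F and the mode is minor.

F minor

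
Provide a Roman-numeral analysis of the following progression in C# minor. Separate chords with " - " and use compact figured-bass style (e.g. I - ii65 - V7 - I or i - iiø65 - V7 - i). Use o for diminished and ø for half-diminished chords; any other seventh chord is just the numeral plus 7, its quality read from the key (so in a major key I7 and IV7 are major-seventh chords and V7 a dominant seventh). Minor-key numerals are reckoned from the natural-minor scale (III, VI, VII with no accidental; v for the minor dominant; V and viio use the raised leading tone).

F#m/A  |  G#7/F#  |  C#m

iv6 - V42 - i

F#m/A: root F# is the subdominant; minor triad there is iv6.
G#7/F#: dominant seventh chord on G# = scale degree 5 → V42.
C#m: minor triad on C# = scale degree 1 → i.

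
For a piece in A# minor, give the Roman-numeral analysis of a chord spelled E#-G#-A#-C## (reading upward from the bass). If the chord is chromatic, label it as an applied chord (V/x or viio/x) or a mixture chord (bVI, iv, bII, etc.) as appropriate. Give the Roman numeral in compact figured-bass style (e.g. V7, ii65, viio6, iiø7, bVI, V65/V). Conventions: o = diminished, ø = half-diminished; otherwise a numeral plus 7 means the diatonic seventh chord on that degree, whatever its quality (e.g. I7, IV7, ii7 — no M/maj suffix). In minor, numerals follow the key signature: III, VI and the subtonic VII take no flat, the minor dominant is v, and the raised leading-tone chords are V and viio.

V43/iv

Stacked in thirds the chord is A#-C##-E#-G#: a dominant seventh chord on A#.
A# is not a diatonic chord root with this quality in A# minor, but it lies a perfect fifth above D# (iv), so the chord functions as an applied dominant of iv.
With E# in the bass the chord is in second inversion, so the figured bass is 43.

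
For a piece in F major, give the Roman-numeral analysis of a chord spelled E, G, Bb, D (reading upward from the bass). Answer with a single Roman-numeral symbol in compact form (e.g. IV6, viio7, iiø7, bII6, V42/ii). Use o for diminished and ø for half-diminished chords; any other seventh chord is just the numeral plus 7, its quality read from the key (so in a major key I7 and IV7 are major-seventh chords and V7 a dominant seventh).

The pitches E-G-Bb-D form a half-diminished seventh chord rooted on E.
E is scale degree 7 in F major, and a half-diminished seventh chord on that degree is written viiø7.

viiø7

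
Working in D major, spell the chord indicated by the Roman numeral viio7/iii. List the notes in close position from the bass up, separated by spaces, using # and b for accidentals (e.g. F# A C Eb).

E# G# B D

The slash marks an applied leading-tone chord: viio of iii. In D major, iii is F#, so the leading tone to it is E#, a half step below.
Building a fully diminished seventh chord on E# gives E#-G#-B-D.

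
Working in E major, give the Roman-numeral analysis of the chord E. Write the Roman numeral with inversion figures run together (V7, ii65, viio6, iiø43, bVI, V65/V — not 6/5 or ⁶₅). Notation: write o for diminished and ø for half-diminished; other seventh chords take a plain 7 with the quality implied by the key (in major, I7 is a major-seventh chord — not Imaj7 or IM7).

I

Stacked in thirds the chord is E-G#-B: a major triad on E.
E is scale degree 1 in E major, and a major triad on that degree is written I.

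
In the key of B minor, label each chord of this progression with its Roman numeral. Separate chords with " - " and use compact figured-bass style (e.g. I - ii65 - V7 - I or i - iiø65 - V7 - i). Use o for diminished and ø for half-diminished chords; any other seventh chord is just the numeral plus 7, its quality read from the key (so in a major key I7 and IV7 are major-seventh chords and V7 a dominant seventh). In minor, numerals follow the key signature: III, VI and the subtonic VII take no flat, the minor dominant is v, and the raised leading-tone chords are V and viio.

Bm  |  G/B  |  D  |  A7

i - VI6 - III - VII7

Bm: minor triad on B = scale degree 1 → i.
G/B: major triad on G = scale degree 6 → VI6.
D: root D is the mediant; major triad there is III.
A7: root A is the subtonic; dominant seventh chord there is VII7.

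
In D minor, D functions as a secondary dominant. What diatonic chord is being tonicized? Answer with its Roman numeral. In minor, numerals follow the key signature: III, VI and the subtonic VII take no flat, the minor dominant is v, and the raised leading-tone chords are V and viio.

iv

The chord is a major triad on D.
A dominant resolves down a perfect fifth: D → G. In D minor, G is scale degree 4, i.e. iv.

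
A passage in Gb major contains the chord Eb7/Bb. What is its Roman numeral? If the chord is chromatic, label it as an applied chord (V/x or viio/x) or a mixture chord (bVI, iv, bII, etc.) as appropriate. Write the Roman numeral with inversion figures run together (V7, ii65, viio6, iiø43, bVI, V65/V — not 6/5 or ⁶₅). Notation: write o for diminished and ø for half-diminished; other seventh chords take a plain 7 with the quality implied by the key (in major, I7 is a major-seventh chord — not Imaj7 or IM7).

V43/ii

The pitches Eb-G-Bb-Db form a dominant seventh chord rooted on Eb.
Eb is not a diatonic chord root with this quality in Gb major, but it lies a perfect fifth above Ab (ii), so the chord functions as an applied dominant of ii.
With Bb in the bass the chord is in second inversion, so the figured bass is 43.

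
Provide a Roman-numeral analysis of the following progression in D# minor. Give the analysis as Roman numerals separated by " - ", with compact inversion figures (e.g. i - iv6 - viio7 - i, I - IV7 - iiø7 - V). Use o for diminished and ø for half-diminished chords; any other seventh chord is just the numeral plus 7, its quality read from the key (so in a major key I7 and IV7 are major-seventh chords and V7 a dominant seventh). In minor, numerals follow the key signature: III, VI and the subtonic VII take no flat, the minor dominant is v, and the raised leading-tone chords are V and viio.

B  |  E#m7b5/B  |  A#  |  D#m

VI - iiø43 - V - i

B: root B is the submediant; major triad there is VI.
E#m7b5/B has root E#, degree 2 in D# minor, so iiø43.
A#: root A# is the dominant; major triad there is V.
D#m has root D#, degree 1 in D# minor, so i.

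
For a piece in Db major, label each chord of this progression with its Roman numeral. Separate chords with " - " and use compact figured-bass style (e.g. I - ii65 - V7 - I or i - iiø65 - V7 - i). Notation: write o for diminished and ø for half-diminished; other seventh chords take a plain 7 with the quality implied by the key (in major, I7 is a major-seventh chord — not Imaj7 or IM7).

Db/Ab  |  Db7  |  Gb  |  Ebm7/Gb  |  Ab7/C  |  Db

Db/Ab: major triad on Db = scale degree 1 → I64.
Db7: chromatic; Db is V of IV, so V7/IV.
Gb: root Gb is the subdominant; major triad there is IV.
Ebm7/Gb has root Eb, degree 2 in Db major, so ii65.
Ab7/C: root Ab is the dominant; dominant seventh chord there is V65.
Db: major triad on Db = scale degree 1 → I.

I64 - V7/IV - IV - ii65 - V65 - I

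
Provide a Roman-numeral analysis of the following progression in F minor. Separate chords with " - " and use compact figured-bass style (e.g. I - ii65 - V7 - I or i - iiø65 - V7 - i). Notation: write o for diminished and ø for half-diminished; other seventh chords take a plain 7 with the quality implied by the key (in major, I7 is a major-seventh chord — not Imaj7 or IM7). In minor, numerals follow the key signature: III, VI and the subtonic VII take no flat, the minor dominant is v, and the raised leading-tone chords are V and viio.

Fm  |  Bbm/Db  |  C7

Fm: root F is the tonic; minor triad there is i.
Bbm/Db has root Bb, degree 4 in F minor, so iv6.
C7 has root C, degree 5 in F minor, so V7.

i - iv6 - V7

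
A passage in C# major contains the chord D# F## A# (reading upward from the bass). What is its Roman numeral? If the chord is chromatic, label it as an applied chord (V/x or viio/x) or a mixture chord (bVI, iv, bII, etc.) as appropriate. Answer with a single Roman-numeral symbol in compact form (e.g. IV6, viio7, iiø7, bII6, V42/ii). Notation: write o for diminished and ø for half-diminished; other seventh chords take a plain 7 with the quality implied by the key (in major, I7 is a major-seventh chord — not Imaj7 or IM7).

V/V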